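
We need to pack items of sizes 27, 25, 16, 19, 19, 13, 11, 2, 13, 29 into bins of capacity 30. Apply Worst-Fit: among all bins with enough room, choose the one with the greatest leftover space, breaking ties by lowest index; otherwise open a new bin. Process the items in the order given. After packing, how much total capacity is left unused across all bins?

36

bin 1: place 27, 3 left
bin 2: place 25, 5 left
bin 3: place 16, 14 left
bin 4: place 19, 11 left
bin 5: place 19, 11 left
bin 3: place 13, 1 left
bin 4: place 11, 0 left
bin 5: place 2, 9 left
bin 6: place 13, 17 left
bin 7: place 29, 1 left
7 bins × 30 = 210; used 174; unused 36.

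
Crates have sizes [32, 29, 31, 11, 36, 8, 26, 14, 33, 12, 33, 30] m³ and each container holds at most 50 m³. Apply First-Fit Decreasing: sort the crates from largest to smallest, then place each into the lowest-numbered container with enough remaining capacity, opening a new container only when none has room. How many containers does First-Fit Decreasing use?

Sorted descending: 36, 33, 33, 32, 31, 30, 29, 26, 14, 12, 11, 8.
36 m³ → container 1 (remaining 14 m³)
33 m³ → container 2 (remaining 17 m³)
33 m³ → container 3 (remaining 17 m³)
32 m³ → container 4 (remaining 18 m³)
31 m³ → container 5 (remaining 19 m³)
30 m³ → container 6 (remaining 20 m³)
29 m³ → container 7 (remaining 21 m³)
26 m³ → container 8 (remaining 24 m³)
14 m³ → container 1 (remaining 0 m³)
12 m³ → container 2 (remaining 5 m³)
11 m³ → container 3 (remaining 6 m³)
8 m³ → container 4 (remaining 10 m³)
Final containers: [36,14] [33,12] [33,11] [32,8] [31] [30] [29] [26].

8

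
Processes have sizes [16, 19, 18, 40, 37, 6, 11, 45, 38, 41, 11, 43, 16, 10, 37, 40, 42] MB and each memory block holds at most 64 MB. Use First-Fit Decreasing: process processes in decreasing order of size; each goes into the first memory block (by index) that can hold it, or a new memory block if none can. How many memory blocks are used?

Sorted descending: 45, 43, 42, 41, 40, 40, 38, 37, 37, 19, 18, 16, 16, 11, 11, 10, 6.
Put 45 MB in memory block 1; 19 MB remain.
Put 43 MB in memory block 2; 21 MB remain.
Put 42 MB in memory block 3; 22 MB remain.
Put 41 MB in memory block 4; 23 MB remain.
Put 40 MB in memory block 5; 24 MB remain.
Put 40 MB in memory block 6; 24 MB remain.
Put 38 MB in memory block 7; 26 MB remain.
Put 37 MB in memory block 8; 27 MB remain.
Put 37 MB in memory block 9; 27 MB remain.
Put 19 MB in memory block 1; 0 MB remain.
Put 18 MB in memory block 2; 3 MB remain.
Put 16 MB in memory block 3; 6 MB remain.
Put 16 MB in memory block 4; 7 MB remain.
Put 11 MB in memory block 5; 13 MB remain.
Put 11 MB in memory block 5; 2 MB remain.
Put 10 MB in memory block 6; 14 MB remain.
Put 6 MB in memory block 3; 0 MB remain.

9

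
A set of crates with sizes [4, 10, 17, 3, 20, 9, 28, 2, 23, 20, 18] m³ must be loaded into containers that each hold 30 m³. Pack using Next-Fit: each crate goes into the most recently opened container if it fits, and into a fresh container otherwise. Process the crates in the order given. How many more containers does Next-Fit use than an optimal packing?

1

Next-Fit: [4,10] [17,3] [20,9] [28,2] [23] [20] [18] → 7 containers.
Total size 154 m³; any packing needs at least ⌈154/30⌉ = 6 containers.
An optimal packing achieves that bound: [28,2] [23,4,3] [20,10] [20,9] [18] [17] → 6 containers.
Excess: 7 − 6 = 1.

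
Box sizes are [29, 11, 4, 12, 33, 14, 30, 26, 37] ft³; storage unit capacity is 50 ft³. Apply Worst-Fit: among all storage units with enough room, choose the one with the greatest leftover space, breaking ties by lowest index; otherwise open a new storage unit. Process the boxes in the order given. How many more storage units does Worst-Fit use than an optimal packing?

Worst-Fit: [29,11,4] [12,33] [14,30] [26] [37] → 5 storage units.
5 boxes exceed 25 ft³ (half the capacity), and no two of those can share a storage unit, so at least 5 storage units are needed.
So 5 is already optimal.

0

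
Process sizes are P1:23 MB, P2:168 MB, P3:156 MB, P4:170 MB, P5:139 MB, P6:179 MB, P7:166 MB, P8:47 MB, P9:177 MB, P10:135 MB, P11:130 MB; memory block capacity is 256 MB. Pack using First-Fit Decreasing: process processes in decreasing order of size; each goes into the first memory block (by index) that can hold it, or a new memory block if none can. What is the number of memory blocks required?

9

Sorted descending: 179, 177, 170, 168, 166, 156, 139, 135, 130, 47, 23.
179 MB → memory block 1 (remaining 77 MB)
177 MB → memory block 2 (remaining 79 MB)
170 MB → memory block 3 (remaining 86 MB)
168 MB → memory block 4 (remaining 88 MB)
166 MB → memory block 5 (remaining 90 MB)
156 MB → memory block 6 (remaining 100 MB)
139 MB → memory block 7 (remaining 117 MB)
135 MB → memory block 8 (remaining 121 MB)
130 MB → memory block 9 (remaining 126 MB)
47 MB → memory block 1 (remaining 30 MB)
23 MB → memory block 1 (remaining 7 MB)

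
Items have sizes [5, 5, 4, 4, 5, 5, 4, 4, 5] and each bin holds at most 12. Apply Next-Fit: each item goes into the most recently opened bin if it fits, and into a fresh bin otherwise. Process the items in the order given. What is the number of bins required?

bin 1: place 5, 7 left
bin 1: place 5, 2 left
bin 2: place 4, 8 left
bin 2: place 4, 4 left
bin 3: place 5, 7 left
bin 3: place 5, 2 left
bin 4: place 4, 8 left
bin 4: place 4, 4 left
bin 5: place 5, 7 left

5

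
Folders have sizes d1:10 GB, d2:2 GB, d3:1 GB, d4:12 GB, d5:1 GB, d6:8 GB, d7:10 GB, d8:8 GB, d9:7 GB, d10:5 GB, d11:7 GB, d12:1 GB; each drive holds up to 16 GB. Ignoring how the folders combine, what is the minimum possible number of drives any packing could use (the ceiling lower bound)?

5 drives

Total size = 10 + 2 + 1 + 12 + 1 + 8 + 10 + 8 + 7 + 5 + 7 + 1 = 72 GB.
⌈72 / 16⌉ = 5.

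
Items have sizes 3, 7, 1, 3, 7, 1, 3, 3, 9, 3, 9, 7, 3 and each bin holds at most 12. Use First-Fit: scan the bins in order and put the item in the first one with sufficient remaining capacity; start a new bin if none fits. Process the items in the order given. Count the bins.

3 → bin 1 (remaining 9)
7 → bin 1 (remaining 2)
1 → bin 1 (remaining 1)
3 → bin 2 (remaining 9)
7 → bin 2 (remaining 2)
1 → bin 1 (remaining 0)
3 → bin 3 (remaining 9)
3 → bin 3 (remaining 6)
9 → bin 4 (remaining 3)
3 → bin 3 (remaining 3)
9 → bin 5 (remaining 3)
7 → bin 6 (remaining 5)
3 → bin 3 (remaining 0)
Final bins: [3,7,1,1] [3,7] [3,3,3,3] [9] [9] [7].

6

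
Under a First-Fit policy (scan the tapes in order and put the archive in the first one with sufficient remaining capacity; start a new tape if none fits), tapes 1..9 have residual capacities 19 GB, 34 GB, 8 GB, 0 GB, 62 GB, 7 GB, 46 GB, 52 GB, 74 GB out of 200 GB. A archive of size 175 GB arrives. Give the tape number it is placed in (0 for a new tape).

0

No tape has ≥ 175 GB free, so a new tape is opened.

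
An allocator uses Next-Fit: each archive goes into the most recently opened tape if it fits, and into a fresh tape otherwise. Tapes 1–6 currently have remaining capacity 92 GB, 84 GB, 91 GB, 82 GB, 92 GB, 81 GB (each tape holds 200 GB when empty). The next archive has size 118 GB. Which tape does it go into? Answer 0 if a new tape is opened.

0

Next-Fit only looks at tape 6, which has 81 GB free.
118 GB does not fit, so a new tape is opened.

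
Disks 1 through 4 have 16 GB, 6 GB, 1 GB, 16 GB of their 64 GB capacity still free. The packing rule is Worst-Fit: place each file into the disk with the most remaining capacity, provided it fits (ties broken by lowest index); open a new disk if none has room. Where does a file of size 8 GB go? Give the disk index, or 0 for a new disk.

1

Disks with room: disk 1 (16 GB), disk 4 (16 GB).
Most room is disk 1 with 16 GB free.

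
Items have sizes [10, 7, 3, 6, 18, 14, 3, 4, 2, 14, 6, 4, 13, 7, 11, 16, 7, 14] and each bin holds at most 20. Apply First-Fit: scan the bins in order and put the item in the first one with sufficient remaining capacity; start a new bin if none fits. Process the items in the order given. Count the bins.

9

Put 10 in bin 1; 10 remain.
Put 7 in bin 1; 3 remain.
Put 3 in bin 1; 0 remain.
Put 6 in bin 2; 14 remain.
Put 18 in bin 3; 2 remain.
Put 14 in bin 2; 0 remain.
Put 3 in bin 4; 17 remain.
Put 4 in bin 4; 13 remain.
Put 2 in bin 3; 0 remain.
Put 14 in bin 5; 6 remain.
Put 6 in bin 4; 7 remain.
Put 4 in bin 4; 3 remain.
Put 13 in bin 6; 7 remain.
Put 7 in bin 6; 0 remain.
Put 11 in bin 7; 9 remain.
Put 16 in bin 8; 4 remain.
Put 7 in bin 7; 2 remain.
Put 14 in bin 9; 6 remain.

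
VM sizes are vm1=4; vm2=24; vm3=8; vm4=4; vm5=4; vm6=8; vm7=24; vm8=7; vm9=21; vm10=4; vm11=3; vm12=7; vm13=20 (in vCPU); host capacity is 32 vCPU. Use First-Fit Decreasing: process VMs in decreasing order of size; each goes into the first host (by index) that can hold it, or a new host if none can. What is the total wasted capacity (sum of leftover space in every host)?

22

Sorted descending: 24, 24, 21, 20, 8, 8, 7, 7, 4, 4, 4, 4, 3.
Put 24 vCPU in host 1; 8 vCPU remain.
Put 24 vCPU in host 2; 8 vCPU remain.
Put 21 vCPU in host 3; 11 vCPU remain.
Put 20 vCPU in host 4; 12 vCPU remain.
Put 8 vCPU in host 1; 0 vCPU remain.
Put 8 vCPU in host 2; 0 vCPU remain.
Put 7 vCPU in host 3; 4 vCPU remain.
Put 7 vCPU in host 4; 5 vCPU remain.
Put 4 vCPU in host 3; 0 vCPU remain.
Put 4 vCPU in host 4; 1 vCPU remain.
Put 4 vCPU in host 5; 28 vCPU remain.
Put 4 vCPU in host 5; 24 vCPU remain.
Put 3 vCPU in host 5; 21 vCPU remain.
5 hosts × 32 vCPU = 160 vCPU; used 138 vCPU; unused 22 vCPU.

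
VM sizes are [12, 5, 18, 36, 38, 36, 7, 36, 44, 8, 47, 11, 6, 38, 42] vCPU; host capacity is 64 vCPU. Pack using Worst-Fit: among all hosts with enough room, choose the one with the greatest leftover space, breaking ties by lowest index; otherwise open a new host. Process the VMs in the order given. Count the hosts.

Put 12 vCPU in host 1; 52 vCPU remain.
Put 5 vCPU in host 1; 47 vCPU remain.
Put 18 vCPU in host 1; 29 vCPU remain.
Put 36 vCPU in host 2; 28 vCPU remain.
Put 38 vCPU in host 3; 26 vCPU remain.
Put 36 vCPU in host 4; 28 vCPU remain.
Put 7 vCPU in host 1; 22 vCPU remain.
Put 36 vCPU in host 5; 28 vCPU remain.
Put 44 vCPU in host 6; 20 vCPU remain.
Put 8 vCPU in host 2; 20 vCPU remain.
Put 47 vCPU in host 7; 17 vCPU remain.
Put 11 vCPU in host 4; 17 vCPU remain.
Put 6 vCPU in host 5; 22 vCPU remain.
Put 38 vCPU in host 8; 26 vCPU remain.
Put 42 vCPU in host 9; 22 vCPU remain.
Final hosts: [12,5,18,7] [36,8] [38] [36,11] [36,6] [44] [47] [38] [42].

9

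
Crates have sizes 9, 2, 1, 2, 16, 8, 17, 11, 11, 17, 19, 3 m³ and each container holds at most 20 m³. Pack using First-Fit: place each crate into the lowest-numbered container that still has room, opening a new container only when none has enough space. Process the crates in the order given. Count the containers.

7

9 m³ → container 1 (remaining 11 m³)
2 m³ → container 1 (remaining 9 m³)
1 m³ → container 1 (remaining 8 m³)
2 m³ → container 1 (remaining 6 m³)
16 m³ → container 2 (remaining 4 m³)
8 m³ → container 3 (remaining 12 m³)
17 m³ → container 4 (remaining 3 m³)
11 m³ → container 3 (remaining 1 m³)
11 m³ → container 5 (remaining 9 m³)
17 m³ → container 6 (remaining 3 m³)
19 m³ → container 7 (remaining 1 m³)
3 m³ → container 1 (remaining 3 m³)
Final containers: [9,2,1,2,3] [16] [8,11] [17] [11] [17] [19].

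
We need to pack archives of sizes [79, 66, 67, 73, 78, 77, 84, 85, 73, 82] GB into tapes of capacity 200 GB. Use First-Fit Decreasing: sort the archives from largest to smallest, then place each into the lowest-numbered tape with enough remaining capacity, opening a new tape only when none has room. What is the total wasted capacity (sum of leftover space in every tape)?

Sorted descending: 85, 84, 82, 79, 78, 77, 73, 73, 67, 66.
tape 1: place 85 GB, 115 GB left
tape 1: place 84 GB, 31 GB left
tape 2: place 82 GB, 118 GB left
tape 2: place 79 GB, 39 GB left
tape 3: place 78 GB, 122 GB left
tape 3: place 77 GB, 45 GB left
tape 4: place 73 GB, 127 GB left
tape 4: place 73 GB, 54 GB left
tape 5: place 67 GB, 133 GB left
tape 5: place 66 GB, 67 GB left
5 tapes × 200 GB = 1000 GB; used 764 GB; unused 236 GB.

236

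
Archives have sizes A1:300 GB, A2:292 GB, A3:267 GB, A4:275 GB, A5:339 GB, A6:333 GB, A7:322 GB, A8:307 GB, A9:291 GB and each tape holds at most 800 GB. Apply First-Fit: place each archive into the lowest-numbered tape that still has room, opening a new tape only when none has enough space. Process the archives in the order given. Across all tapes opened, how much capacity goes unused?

1274

tape 1: place A1 (300 GB), 500 GB left
tape 1: place A2 (292 GB), 208 GB left
tape 2: place A3 (267 GB), 533 GB left
tape 2: place A4 (275 GB), 258 GB left
tape 3: place A5 (339 GB), 461 GB left
tape 3: place A6 (333 GB), 128 GB left
tape 4: place A7 (322 GB), 478 GB left
tape 4: place A8 (307 GB), 171 GB left
tape 5: place A9 (291 GB), 509 GB left
5 tapes × 800 GB = 4000 GB; used 2726 GB; unused 1274 GB.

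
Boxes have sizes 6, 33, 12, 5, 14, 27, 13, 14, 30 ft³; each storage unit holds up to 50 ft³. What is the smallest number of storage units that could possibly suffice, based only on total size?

Total size = 6 + 33 + 12 + 5 + 14 + 27 + 13 + 14 + 30 = 154 ft³.
⌈154 / 50⌉ = 4.

4 storage units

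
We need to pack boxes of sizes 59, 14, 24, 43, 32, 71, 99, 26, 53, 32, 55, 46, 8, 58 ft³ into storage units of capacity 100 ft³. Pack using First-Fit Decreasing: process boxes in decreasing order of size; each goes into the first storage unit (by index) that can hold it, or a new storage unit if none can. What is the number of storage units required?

Sorted descending: 99, 71, 59, 58, 55, 53, 46, 43, 32, 32, 26, 24, 14, 8.
99 ft³ → storage unit 1 (remaining 1 ft³)
71 ft³ → storage unit 2 (remaining 29 ft³)
59 ft³ → storage unit 3 (remaining 41 ft³)
58 ft³ → storage unit 4 (remaining 42 ft³)
55 ft³ → storage unit 5 (remaining 45 ft³)
53 ft³ → storage unit 6 (remaining 47 ft³)
46 ft³ → storage unit 6 (remaining 1 ft³)
43 ft³ → storage unit 5 (remaining 2 ft³)
32 ft³ → storage unit 3 (remaining 9 ft³)
32 ft³ → storage unit 4 (remaining 10 ft³)
26 ft³ → storage unit 2 (remaining 3 ft³)
24 ft³ → storage unit 7 (remaining 76 ft³)
14 ft³ → storage unit 7 (remaining 62 ft³)
8 ft³ → storage unit 3 (remaining 1 ft³)
Final storage units: [99] [71,26] [59,32,8] [58,32] [55,43] [53,46] [24,14].

7 storage units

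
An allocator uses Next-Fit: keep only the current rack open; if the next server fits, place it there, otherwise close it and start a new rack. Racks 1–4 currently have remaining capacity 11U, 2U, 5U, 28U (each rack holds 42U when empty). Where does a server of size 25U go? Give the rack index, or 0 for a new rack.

4

Next-Fit only looks at rack 4, which has 28U free.
25U fits there.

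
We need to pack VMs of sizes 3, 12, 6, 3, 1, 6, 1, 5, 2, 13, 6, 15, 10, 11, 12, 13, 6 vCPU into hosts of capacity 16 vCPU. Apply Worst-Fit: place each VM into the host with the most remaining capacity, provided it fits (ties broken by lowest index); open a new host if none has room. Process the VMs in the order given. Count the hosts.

9 hosts

Put 3 vCPU in host 1; 13 vCPU remain.
Put 12 vCPU in host 1; 1 vCPU remain.
Put 6 vCPU in host 2; 10 vCPU remain.
Put 3 vCPU in host 2; 7 vCPU remain.
Put 1 vCPU in host 2; 6 vCPU remain.
Put 6 vCPU in host 2; 0 vCPU remain.
Put 1 vCPU in host 1; 0 vCPU remain.
Put 5 vCPU in host 3; 11 vCPU remain.
Put 2 vCPU in host 3; 9 vCPU remain.
Put 13 vCPU in host 4; 3 vCPU remain.
Put 6 vCPU in host 3; 3 vCPU remain.
Put 15 vCPU in host 5; 1 vCPU remain.
Put 10 vCPU in host 6; 6 vCPU remain.
Put 11 vCPU in host 7; 5 vCPU remain.
Put 12 vCPU in host 8; 4 vCPU remain.
Put 13 vCPU in host 9; 3 vCPU remain.
Put 6 vCPU in host 6; 0 vCPU remain.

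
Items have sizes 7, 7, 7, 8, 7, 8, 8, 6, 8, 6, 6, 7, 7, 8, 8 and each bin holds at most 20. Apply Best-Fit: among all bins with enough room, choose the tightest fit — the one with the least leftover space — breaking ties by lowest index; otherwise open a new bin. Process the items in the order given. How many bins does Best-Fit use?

7

Put 7 in bin 1; 13 remain.
Put 7 in bin 1; 6 remain.
Put 7 in bin 2; 13 remain.
Put 8 in bin 2; 5 remain.
Put 7 in bin 3; 13 remain.
Put 8 in bin 3; 5 remain.
Put 8 in bin 4; 12 remain.
Put 6 in bin 1; 0 remain.
Put 8 in bin 4; 4 remain.
Put 6 in bin 5; 14 remain.
Put 6 in bin 5; 8 remain.
Put 7 in bin 5; 1 remain.
Put 7 in bin 6; 13 remain.
Put 8 in bin 6; 5 remain.
Put 8 in bin 7; 12 remain.
Final bins: [7,7,6] [7,8] [7,8] [8,8] [6,6,7] [7,8] [8].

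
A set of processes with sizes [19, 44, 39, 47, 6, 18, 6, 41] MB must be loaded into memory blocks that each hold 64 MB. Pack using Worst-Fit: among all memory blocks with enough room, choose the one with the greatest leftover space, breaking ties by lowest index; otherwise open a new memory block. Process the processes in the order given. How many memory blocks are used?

19 MB → memory block 1 (remaining 45 MB)
44 MB → memory block 1 (remaining 1 MB)
39 MB → memory block 2 (remaining 25 MB)
47 MB → memory block 3 (remaining 17 MB)
6 MB → memory block 2 (remaining 19 MB)
18 MB → memory block 2 (remaining 1 MB)
6 MB → memory block 3 (remaining 11 MB)
41 MB → memory block 4 (remaining 23 MB)

4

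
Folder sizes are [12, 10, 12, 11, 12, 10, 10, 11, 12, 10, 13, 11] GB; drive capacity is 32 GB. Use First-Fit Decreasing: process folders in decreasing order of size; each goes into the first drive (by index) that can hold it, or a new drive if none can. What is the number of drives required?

5

Sorted descending: 13, 12, 12, 12, 12, 11, 11, 11, 10, 10, 10, 10.
Put 13 GB in drive 1; 19 GB remain.
Put 12 GB in drive 1; 7 GB remain.
Put 12 GB in drive 2; 20 GB remain.
Put 12 GB in drive 2; 8 GB remain.
Put 12 GB in drive 3; 20 GB remain.
Put 11 GB in drive 3; 9 GB remain.
Put 11 GB in drive 4; 21 GB remain.
Put 11 GB in drive 4; 10 GB remain.
Put 10 GB in drive 4; 0 GB remain.
Put 10 GB in drive 5; 22 GB remain.
Put 10 GB in drive 5; 12 GB remain.
Put 10 GB in drive 5; 2 GB remain.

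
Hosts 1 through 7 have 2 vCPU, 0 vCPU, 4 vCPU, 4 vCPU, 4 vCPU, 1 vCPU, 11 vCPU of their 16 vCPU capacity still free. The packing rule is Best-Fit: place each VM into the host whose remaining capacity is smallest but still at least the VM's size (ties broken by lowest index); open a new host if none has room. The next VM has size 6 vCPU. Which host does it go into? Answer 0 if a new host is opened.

Hosts with room: host 7 (11 vCPU).
Tightest fit is host 7 with 11 vCPU free.

7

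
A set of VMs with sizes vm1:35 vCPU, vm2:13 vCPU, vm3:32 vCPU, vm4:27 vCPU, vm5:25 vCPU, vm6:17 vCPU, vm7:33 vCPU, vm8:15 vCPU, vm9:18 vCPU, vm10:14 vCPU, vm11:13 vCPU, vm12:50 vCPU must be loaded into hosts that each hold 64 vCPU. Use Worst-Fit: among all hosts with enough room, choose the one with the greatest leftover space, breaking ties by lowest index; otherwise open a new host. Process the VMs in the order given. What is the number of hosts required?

host 1: place vm1 (35 vCPU), 29 vCPU left
host 1: place vm2 (13 vCPU), 16 vCPU left
host 2: place vm3 (32 vCPU), 32 vCPU left
host 2: place vm4 (27 vCPU), 5 vCPU left
host 3: place vm5 (25 vCPU), 39 vCPU left
host 3: place vm6 (17 vCPU), 22 vCPU left
host 4: place vm7 (33 vCPU), 31 vCPU left
host 4: place vm8 (15 vCPU), 16 vCPU left
host 3: place vm9 (18 vCPU), 4 vCPU left
host 1: place vm10 (14 vCPU), 2 vCPU left
host 4: place vm11 (13 vCPU), 3 vCPU left
host 5: place vm12 (50 vCPU), 14 vCPU left
Final hosts: [35,13,14] [32,27] [25,17,18] [33,15,13] [50].

5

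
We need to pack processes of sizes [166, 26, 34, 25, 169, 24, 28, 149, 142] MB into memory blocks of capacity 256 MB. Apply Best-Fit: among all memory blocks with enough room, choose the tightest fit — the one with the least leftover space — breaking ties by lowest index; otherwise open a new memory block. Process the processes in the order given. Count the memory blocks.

4

166 MB → memory block 1 (remaining 90 MB)
26 MB → memory block 1 (remaining 64 MB)
34 MB → memory block 1 (remaining 30 MB)
25 MB → memory block 1 (remaining 5 MB)
169 MB → memory block 2 (remaining 87 MB)
24 MB → memory block 2 (remaining 63 MB)
28 MB → memory block 2 (remaining 35 MB)
149 MB → memory block 3 (remaining 107 MB)
142 MB → memory block 4 (remaining 114 MB)
Final memory blocks: [166,26,34,25] [169,24,28] [149] [142].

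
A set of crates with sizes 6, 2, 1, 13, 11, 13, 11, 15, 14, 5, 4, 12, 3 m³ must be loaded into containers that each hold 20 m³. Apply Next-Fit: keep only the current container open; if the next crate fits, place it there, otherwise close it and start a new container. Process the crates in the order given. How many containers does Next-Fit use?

8 containers

Put 6 m³ in container 1; 14 m³ remain.
Put 2 m³ in container 1; 12 m³ remain.
Put 1 m³ in container 1; 11 m³ remain.
Put 13 m³ in container 2; 7 m³ remain.
Put 11 m³ in container 3; 9 m³ remain.
Put 13 m³ in container 4; 7 m³ remain.
Put 11 m³ in container 5; 9 m³ remain.
Put 15 m³ in container 6; 5 m³ remain.
Put 14 m³ in container 7; 6 m³ remain.
Put 5 m³ in container 7; 1 m³ remain.
Put 4 m³ in container 8; 16 m³ remain.
Put 12 m³ in container 8; 4 m³ remain.
Put 3 m³ in container 8; 1 m³ remain.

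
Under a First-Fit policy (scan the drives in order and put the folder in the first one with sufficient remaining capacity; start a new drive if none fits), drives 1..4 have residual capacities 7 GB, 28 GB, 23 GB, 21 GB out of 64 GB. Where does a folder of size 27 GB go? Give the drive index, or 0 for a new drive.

2

Drives with room: drive 2 (28 GB).
The first with room is drive 2.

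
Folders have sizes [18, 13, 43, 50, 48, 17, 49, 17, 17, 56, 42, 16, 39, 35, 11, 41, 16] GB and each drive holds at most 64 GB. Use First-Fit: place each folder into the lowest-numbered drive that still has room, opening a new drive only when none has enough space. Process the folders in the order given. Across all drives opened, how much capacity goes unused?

18 GB → drive 1 (remaining 46 GB)
13 GB → drive 1 (remaining 33 GB)
43 GB → drive 2 (remaining 21 GB)
50 GB → drive 3 (remaining 14 GB)
48 GB → drive 4 (remaining 16 GB)
17 GB → drive 1 (remaining 16 GB)
49 GB → drive 5 (remaining 15 GB)
17 GB → drive 2 (remaining 4 GB)
17 GB → drive 6 (remaining 47 GB)
56 GB → drive 7 (remaining 8 GB)
42 GB → drive 6 (remaining 5 GB)
16 GB → drive 1 (remaining 0 GB)
39 GB → drive 8 (remaining 25 GB)
35 GB → drive 9 (remaining 29 GB)
11 GB → drive 3 (remaining 3 GB)
41 GB → drive 10 (remaining 23 GB)
16 GB → drive 4 (remaining 0 GB)
10 drives × 64 GB = 640 GB; used 528 GB; unused 112 GB.

112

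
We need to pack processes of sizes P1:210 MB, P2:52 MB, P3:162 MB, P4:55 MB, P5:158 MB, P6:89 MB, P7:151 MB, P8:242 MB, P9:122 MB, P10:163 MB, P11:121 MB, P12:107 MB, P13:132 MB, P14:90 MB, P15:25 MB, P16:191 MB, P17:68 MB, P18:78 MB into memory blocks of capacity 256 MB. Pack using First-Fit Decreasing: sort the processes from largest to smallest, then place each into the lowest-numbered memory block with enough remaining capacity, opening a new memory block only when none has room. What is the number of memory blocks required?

Sorted descending: 242, 210, 191, 163, 162, 158, 151, 132, 122, 121, 107, 90, 89, 78, 68, 55, 52, 25.
242 MB → memory block 1 (remaining 14 MB)
210 MB → memory block 2 (remaining 46 MB)
191 MB → memory block 3 (remaining 65 MB)
163 MB → memory block 4 (remaining 93 MB)
162 MB → memory block 5 (remaining 94 MB)
158 MB → memory block 6 (remaining 98 MB)
151 MB → memory block 7 (remaining 105 MB)
132 MB → memory block 8 (remaining 124 MB)
122 MB → memory block 8 (remaining 2 MB)
121 MB → memory block 9 (remaining 135 MB)
107 MB → memory block 9 (remaining 28 MB)
90 MB → memory block 4 (remaining 3 MB)
89 MB → memory block 5 (remaining 5 MB)
78 MB → memory block 6 (remaining 20 MB)
68 MB → memory block 7 (remaining 37 MB)
55 MB → memory block 3 (remaining 10 MB)
52 MB → memory block 10 (remaining 204 MB)
25 MB → memory block 2 (remaining 21 MB)

10 memory blocks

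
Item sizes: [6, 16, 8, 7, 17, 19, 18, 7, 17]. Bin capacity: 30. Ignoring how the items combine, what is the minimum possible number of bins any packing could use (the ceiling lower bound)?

4 bins

Total size = 6 + 16 + 8 + 7 + 17 + 19 + 18 + 7 + 17 = 115.
⌈115 / 30⌉ = 4.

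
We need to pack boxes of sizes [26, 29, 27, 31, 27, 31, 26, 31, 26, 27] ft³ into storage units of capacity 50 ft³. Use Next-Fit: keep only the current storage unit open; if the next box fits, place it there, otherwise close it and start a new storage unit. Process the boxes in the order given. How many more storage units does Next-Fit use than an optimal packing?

0

Next-Fit: [26] [29] [27] [31] [27] [31] [26] [31] [26] [27] → 10 storage units.
10 boxes exceed 25 ft³ (half the capacity), and no two of those can share a storage unit, so at least 10 storage units are needed.
So 10 is already optimal.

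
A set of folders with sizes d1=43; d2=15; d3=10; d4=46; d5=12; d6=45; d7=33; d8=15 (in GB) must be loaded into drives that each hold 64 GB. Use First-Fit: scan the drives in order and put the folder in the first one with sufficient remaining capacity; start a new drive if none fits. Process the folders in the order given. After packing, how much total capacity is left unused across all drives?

Put d1 (43 GB) in drive 1; 21 GB remain.
Put d2 (15 GB) in drive 1; 6 GB remain.
Put d3 (10 GB) in drive 2; 54 GB remain.
Put d4 (46 GB) in drive 2; 8 GB remain.
Put d5 (12 GB) in drive 3; 52 GB remain.
Put d6 (45 GB) in drive 3; 7 GB remain.
Put d7 (33 GB) in drive 4; 31 GB remain.
Put d8 (15 GB) in drive 4; 16 GB remain.
4 drives × 64 GB = 256 GB; used 219 GB; unused 37 GB.

37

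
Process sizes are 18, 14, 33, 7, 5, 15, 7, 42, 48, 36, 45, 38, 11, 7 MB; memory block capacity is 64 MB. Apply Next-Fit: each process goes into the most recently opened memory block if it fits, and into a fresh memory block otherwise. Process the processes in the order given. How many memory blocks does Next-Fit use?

7

Put 18 MB in memory block 1; 46 MB remain.
Put 14 MB in memory block 1; 32 MB remain.
Put 33 MB in memory block 2; 31 MB remain.
Put 7 MB in memory block 2; 24 MB remain.
Put 5 MB in memory block 2; 19 MB remain.
Put 15 MB in memory block 2; 4 MB remain.
Put 7 MB in memory block 3; 57 MB remain.
Put 42 MB in memory block 3; 15 MB remain.
Put 48 MB in memory block 4; 16 MB remain.
Put 36 MB in memory block 5; 28 MB remain.
Put 45 MB in memory block 6; 19 MB remain.
Put 38 MB in memory block 7; 26 MB remain.
Put 11 MB in memory block 7; 15 MB remain.
Put 7 MB in memory block 7; 8 MB remain.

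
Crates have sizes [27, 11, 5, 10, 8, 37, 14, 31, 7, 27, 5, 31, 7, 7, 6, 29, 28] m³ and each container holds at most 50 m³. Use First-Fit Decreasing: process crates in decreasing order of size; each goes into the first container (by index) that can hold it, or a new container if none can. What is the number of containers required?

Sorted descending: 37, 31, 31, 29, 28, 27, 27, 14, 11, 10, 8, 7, 7, 7, 6, 5, 5.
container 1: place 37 m³, 13 m³ left
container 2: place 31 m³, 19 m³ left
container 3: place 31 m³, 19 m³ left
container 4: place 29 m³, 21 m³ left
container 5: place 28 m³, 22 m³ left
container 6: place 27 m³, 23 m³ left
container 7: place 27 m³, 23 m³ left
container 2: place 14 m³, 5 m³ left
container 1: place 11 m³, 2 m³ left
container 3: place 10 m³, 9 m³ left
container 3: place 8 m³, 1 m³ left
container 4: place 7 m³, 14 m³ left
container 4: place 7 m³, 7 m³ left
container 4: place 7 m³, 0 m³ left
container 5: place 6 m³, 16 m³ left
container 2: place 5 m³, 0 m³ left
container 5: place 5 m³, 11 m³ left
Final containers: [37,11] [31,14,5] [31,10,8] [29,7,7,7] [28,6,5] [27] [27].

7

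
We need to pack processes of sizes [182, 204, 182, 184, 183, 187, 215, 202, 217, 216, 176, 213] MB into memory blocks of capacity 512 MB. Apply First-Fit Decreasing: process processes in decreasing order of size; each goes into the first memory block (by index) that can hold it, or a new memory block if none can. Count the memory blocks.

Sorted descending: 217, 216, 215, 213, 204, 202, 187, 184, 183, 182, 182, 176.
Put 217 MB in memory block 1; 295 MB remain.
Put 216 MB in memory block 1; 79 MB remain.
Put 215 MB in memory block 2; 297 MB remain.
Put 213 MB in memory block 2; 84 MB remain.
Put 204 MB in memory block 3; 308 MB remain.
Put 202 MB in memory block 3; 106 MB remain.
Put 187 MB in memory block 4; 325 MB remain.
Put 184 MB in memory block 4; 141 MB remain.
Put 183 MB in memory block 5; 329 MB remain.
Put 182 MB in memory block 5; 147 MB remain.
Put 182 MB in memory block 6; 330 MB remain.
Put 176 MB in memory block 6; 154 MB remain.
Final memory blocks: [217,216] [215,213] [204,202] [187,184] [183,182] [182,176].

6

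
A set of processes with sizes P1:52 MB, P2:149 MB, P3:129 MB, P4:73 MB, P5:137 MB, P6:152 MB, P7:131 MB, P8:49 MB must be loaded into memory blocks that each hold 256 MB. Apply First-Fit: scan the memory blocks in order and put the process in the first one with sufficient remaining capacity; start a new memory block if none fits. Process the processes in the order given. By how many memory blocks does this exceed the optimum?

0

First-Fit: [52,149,49] [129,73] [137] [152] [131] → 5 memory blocks.
5 processes exceed 128 MB (half the capacity), and no two of those can share a memory block, so at least 5 memory blocks are needed.
So 5 is already optimal.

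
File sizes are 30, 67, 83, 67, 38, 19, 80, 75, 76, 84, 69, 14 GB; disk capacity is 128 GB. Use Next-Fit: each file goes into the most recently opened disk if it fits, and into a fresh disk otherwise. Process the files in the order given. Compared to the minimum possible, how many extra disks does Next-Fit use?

Next-Fit: [30,67] [83] [67,38,19] [80] [75] [76] [84] [69,14] → 8 disks.
8 files exceed 64 GB (half the capacity), and no two of those can share a disk, so at least 8 disks are needed.
So 8 is already optimal.

0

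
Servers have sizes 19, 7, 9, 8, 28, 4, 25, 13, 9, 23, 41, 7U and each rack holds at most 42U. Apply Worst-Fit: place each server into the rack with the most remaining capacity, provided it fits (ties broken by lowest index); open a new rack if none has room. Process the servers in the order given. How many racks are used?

5

19U → rack 1 (remaining 23U)
7U → rack 1 (remaining 16U)
9U → rack 1 (remaining 7U)
8U → rack 2 (remaining 34U)
28U → rack 2 (remaining 6U)
4U → rack 1 (remaining 3U)
25U → rack 3 (remaining 17U)
13U → rack 3 (remaining 4U)
9U → rack 4 (remaining 33U)
23U → rack 4 (remaining 10U)
41U → rack 5 (remaining 1U)
7U → rack 4 (remaining 3U)
Final racks: [19,7,9,4] [8,28] [25,13] [9,23,7] [41].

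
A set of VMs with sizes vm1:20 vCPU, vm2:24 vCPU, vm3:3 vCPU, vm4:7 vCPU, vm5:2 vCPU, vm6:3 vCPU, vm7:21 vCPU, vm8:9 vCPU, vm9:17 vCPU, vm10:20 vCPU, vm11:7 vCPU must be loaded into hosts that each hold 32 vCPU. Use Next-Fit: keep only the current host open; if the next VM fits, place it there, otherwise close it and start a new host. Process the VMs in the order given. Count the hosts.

vm1 (20 vCPU) → host 1 (remaining 12 vCPU)
vm2 (24 vCPU) → host 2 (remaining 8 vCPU)
vm3 (3 vCPU) → host 2 (remaining 5 vCPU)
vm4 (7 vCPU) → host 3 (remaining 25 vCPU)
vm5 (2 vCPU) → host 3 (remaining 23 vCPU)
vm6 (3 vCPU) → host 3 (remaining 20 vCPU)
vm7 (21 vCPU) → host 4 (remaining 11 vCPU)
vm8 (9 vCPU) → host 4 (remaining 2 vCPU)
vm9 (17 vCPU) → host 5 (remaining 15 vCPU)
vm10 (20 vCPU) → host 6 (remaining 12 vCPU)
vm11 (7 vCPU) → host 6 (remaining 5 vCPU)
Final hosts: [20] [24,3] [7,2,3] [21,9] [17] [20,7].

6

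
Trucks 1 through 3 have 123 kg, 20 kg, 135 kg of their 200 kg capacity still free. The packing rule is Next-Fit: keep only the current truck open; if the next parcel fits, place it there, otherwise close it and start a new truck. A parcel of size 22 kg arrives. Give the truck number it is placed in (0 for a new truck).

Next-Fit only looks at truck 3, which has 135 kg free.
22 kg fits there.

3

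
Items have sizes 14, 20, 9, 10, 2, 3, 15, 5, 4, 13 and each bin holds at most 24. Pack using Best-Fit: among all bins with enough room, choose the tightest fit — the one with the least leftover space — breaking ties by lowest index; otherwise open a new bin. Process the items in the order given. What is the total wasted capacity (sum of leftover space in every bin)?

25

14 → bin 1 (remaining 10)
20 → bin 2 (remaining 4)
9 → bin 1 (remaining 1)
10 → bin 3 (remaining 14)
2 → bin 2 (remaining 2)
3 → bin 3 (remaining 11)
15 → bin 4 (remaining 9)
5 → bin 4 (remaining 4)
4 → bin 4 (remaining 0)
13 → bin 5 (remaining 11)
5 bins × 24 = 120; used 95; unused 25.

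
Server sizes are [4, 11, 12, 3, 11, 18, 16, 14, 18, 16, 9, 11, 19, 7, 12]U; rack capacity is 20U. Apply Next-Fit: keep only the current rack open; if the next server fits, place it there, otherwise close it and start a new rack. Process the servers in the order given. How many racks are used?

11 racks

Put 4U in rack 1; 16U remain.
Put 11U in rack 1; 5U remain.
Put 12U in rack 2; 8U remain.
Put 3U in rack 2; 5U remain.
Put 11U in rack 3; 9U remain.
Put 18U in rack 4; 2U remain.
Put 16U in rack 5; 4U remain.
Put 14U in rack 6; 6U remain.
Put 18U in rack 7; 2U remain.
Put 16U in rack 8; 4U remain.
Put 9U in rack 9; 11U remain.
Put 11U in rack 9; 0U remain.
Put 19U in rack 10; 1U remain.
Put 7U in rack 11; 13U remain.
Put 12U in rack 11; 1U remain.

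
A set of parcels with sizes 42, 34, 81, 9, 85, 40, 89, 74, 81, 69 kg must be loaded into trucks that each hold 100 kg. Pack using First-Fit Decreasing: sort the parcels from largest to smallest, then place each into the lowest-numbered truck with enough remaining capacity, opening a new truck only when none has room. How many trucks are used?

8

Sorted descending: 89, 85, 81, 81, 74, 69, 42, 40, 34, 9.
Put 89 kg in truck 1; 11 kg remain.
Put 85 kg in truck 2; 15 kg remain.
Put 81 kg in truck 3; 19 kg remain.
Put 81 kg in truck 4; 19 kg remain.
Put 74 kg in truck 5; 26 kg remain.
Put 69 kg in truck 6; 31 kg remain.
Put 42 kg in truck 7; 58 kg remain.
Put 40 kg in truck 7; 18 kg remain.
Put 34 kg in truck 8; 66 kg remain.
Put 9 kg in truck 1; 2 kg remain.
Final trucks: [89,9] [85] [81] [81] [74] [69] [42,40] [34].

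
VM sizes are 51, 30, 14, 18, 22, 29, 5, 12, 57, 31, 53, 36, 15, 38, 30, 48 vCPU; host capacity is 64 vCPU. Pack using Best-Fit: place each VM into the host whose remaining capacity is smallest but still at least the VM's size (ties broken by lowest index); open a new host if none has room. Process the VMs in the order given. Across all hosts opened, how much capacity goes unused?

87

host 1: place 51 vCPU, 13 vCPU left
host 2: place 30 vCPU, 34 vCPU left
host 2: place 14 vCPU, 20 vCPU left
host 2: place 18 vCPU, 2 vCPU left
host 3: place 22 vCPU, 42 vCPU left
host 3: place 29 vCPU, 13 vCPU left
host 1: place 5 vCPU, 8 vCPU left
host 3: place 12 vCPU, 1 vCPU left
host 4: place 57 vCPU, 7 vCPU left
host 5: place 31 vCPU, 33 vCPU left
host 6: place 53 vCPU, 11 vCPU left
host 7: place 36 vCPU, 28 vCPU left
host 7: place 15 vCPU, 13 vCPU left
host 8: place 38 vCPU, 26 vCPU left
host 5: place 30 vCPU, 3 vCPU left
host 9: place 48 vCPU, 16 vCPU left
9 hosts × 64 vCPU = 576 vCPU; used 489 vCPU; unused 87 vCPU.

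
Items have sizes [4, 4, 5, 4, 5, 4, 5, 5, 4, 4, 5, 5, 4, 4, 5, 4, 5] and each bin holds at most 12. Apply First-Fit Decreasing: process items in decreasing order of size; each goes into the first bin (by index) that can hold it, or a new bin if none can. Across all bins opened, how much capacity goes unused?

Sorted descending: 5, 5, 5, 5, 5, 5, 5, 5, 4, 4, 4, 4, 4, 4, 4, 4, 4.
bin 1: place 5, 7 left
bin 1: place 5, 2 left
bin 2: place 5, 7 left
bin 2: place 5, 2 left
bin 3: place 5, 7 left
bin 3: place 5, 2 left
bin 4: place 5, 7 left
bin 4: place 5, 2 left
bin 5: place 4, 8 left
bin 5: place 4, 4 left
bin 5: place 4, 0 left
bin 6: place 4, 8 left
bin 6: place 4, 4 left
bin 6: place 4, 0 left
bin 7: place 4, 8 left
bin 7: place 4, 4 left
bin 7: place 4, 0 left
7 bins × 12 = 84; used 76; unused 8.

8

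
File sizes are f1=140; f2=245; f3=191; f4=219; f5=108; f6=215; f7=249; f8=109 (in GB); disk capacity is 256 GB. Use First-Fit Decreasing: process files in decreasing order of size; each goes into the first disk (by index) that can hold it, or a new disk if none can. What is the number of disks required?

7 disks

Sorted descending: 249, 245, 219, 215, 191, 140, 109, 108.
Put 249 GB in disk 1; 7 GB remain.
Put 245 GB in disk 2; 11 GB remain.
Put 219 GB in disk 3; 37 GB remain.
Put 215 GB in disk 4; 41 GB remain.
Put 191 GB in disk 5; 65 GB remain.
Put 140 GB in disk 6; 116 GB remain.
Put 109 GB in disk 6; 7 GB remain.
Put 108 GB in disk 7; 148 GB remain.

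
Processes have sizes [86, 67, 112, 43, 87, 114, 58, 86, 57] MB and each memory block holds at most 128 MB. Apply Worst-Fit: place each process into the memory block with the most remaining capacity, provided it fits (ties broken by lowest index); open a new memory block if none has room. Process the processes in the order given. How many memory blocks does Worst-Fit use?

7

86 MB → memory block 1 (remaining 42 MB)
67 MB → memory block 2 (remaining 61 MB)
112 MB → memory block 3 (remaining 16 MB)
43 MB → memory block 2 (remaining 18 MB)
87 MB → memory block 4 (remaining 41 MB)
114 MB → memory block 5 (remaining 14 MB)
58 MB → memory block 6 (remaining 70 MB)
86 MB → memory block 7 (remaining 42 MB)
57 MB → memory block 6 (remaining 13 MB)
Final memory blocks: [86] [67,43] [112] [87] [114] [58,57] [86].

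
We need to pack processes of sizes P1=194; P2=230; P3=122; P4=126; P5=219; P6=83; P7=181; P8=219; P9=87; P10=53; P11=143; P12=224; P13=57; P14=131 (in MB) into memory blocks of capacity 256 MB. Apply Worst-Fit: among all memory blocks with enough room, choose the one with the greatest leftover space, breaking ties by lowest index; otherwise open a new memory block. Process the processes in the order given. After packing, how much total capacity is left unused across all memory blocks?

memory block 1: place P1 (194 MB), 62 MB left
memory block 2: place P2 (230 MB), 26 MB left
memory block 3: place P3 (122 MB), 134 MB left
memory block 3: place P4 (126 MB), 8 MB left
memory block 4: place P5 (219 MB), 37 MB left
memory block 5: place P6 (83 MB), 173 MB left
memory block 6: place P7 (181 MB), 75 MB left
memory block 7: place P8 (219 MB), 37 MB left
memory block 5: place P9 (87 MB), 86 MB left
memory block 5: place P10 (53 MB), 33 MB left
memory block 8: place P11 (143 MB), 113 MB left
memory block 9: place P12 (224 MB), 32 MB left
memory block 8: place P13 (57 MB), 56 MB left
memory block 10: place P14 (131 MB), 125 MB left
10 memory blocks × 256 MB = 2560 MB; used 2069 MB; unused 491 MB.

491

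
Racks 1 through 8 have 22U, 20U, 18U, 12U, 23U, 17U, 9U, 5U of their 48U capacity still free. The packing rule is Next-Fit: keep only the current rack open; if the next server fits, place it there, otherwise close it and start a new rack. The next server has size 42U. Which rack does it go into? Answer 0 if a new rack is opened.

Next-Fit only looks at rack 8, which has 5U free.
42U does not fit, so a new rack is opened.

0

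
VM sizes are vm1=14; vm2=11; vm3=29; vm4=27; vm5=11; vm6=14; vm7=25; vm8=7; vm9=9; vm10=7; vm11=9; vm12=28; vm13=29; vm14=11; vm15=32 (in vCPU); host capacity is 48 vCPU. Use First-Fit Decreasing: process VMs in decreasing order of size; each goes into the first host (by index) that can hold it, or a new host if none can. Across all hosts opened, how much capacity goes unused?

25

Sorted descending: 32, 29, 29, 28, 27, 25, 14, 14, 11, 11, 11, 9, 9, 7, 7.
host 1: place 32 vCPU, 16 vCPU left
host 2: place 29 vCPU, 19 vCPU left
host 3: place 29 vCPU, 19 vCPU left
host 4: place 28 vCPU, 20 vCPU left
host 5: place 27 vCPU, 21 vCPU left
host 6: place 25 vCPU, 23 vCPU left
host 1: place 14 vCPU, 2 vCPU left
host 2: place 14 vCPU, 5 vCPU left
host 3: place 11 vCPU, 8 vCPU left
host 4: place 11 vCPU, 9 vCPU left
host 5: place 11 vCPU, 10 vCPU left
host 4: place 9 vCPU, 0 vCPU left
host 5: place 9 vCPU, 1 vCPU left
host 3: place 7 vCPU, 1 vCPU left
host 6: place 7 vCPU, 16 vCPU left
6 hosts × 48 vCPU = 288 vCPU; used 263 vCPU; unused 25 vCPU.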